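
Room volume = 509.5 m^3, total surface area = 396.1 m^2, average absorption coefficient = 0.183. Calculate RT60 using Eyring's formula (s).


Given values:
  V = 509.5 m^3, S = 396.1 m^2, alpha = 0.183
Formula: RT60 = 0.161 * V / (-S * ln(1 - alpha))
Compute ln(1 - 0.183) = ln(0.817) = -0.202116
Denominator: -396.1 * -0.202116 = 80.0581
Numerator: 0.161 * 509.5 = 82.0295
RT60 = 82.0295 / 80.0581 = 1.025

1.025 s


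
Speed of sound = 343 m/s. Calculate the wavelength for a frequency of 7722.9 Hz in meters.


Given values:
  c = 343 m/s, f = 7722.9 Hz
Formula: lambda = c / f
lambda = 343 / 7722.9
lambda = 0.0444

0.0444 m


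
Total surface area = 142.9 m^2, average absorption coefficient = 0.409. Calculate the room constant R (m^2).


Given values:
  S = 142.9 m^2, alpha = 0.409
Formula: R = S * alpha / (1 - alpha)
Numerator: 142.9 * 0.409 = 58.4461
Denominator: 1 - 0.409 = 0.591
R = 58.4461 / 0.591 = 98.89

98.89 m^2


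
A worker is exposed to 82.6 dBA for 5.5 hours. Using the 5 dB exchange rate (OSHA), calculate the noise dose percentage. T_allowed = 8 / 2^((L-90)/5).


Given values:
  L = 82.6 dBA, T = 5.5 hours
Formula: T_allowed = 8 / 2^((L - 90) / 5)
Compute exponent: (82.6 - 90) / 5 = -1.48
Compute 2^(-1.48) = 0.358489
T_allowed = 8 / 0.358489 = 22.315887 hours
Dose = (T / T_allowed) * 100
Dose = (5.5 / 22.315887) * 100 = 24.65

24.65 %


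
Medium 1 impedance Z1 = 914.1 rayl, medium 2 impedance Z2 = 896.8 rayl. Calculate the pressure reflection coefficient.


Given values:
  Z1 = 914.1 rayl, Z2 = 896.8 rayl
Formula: R = (Z2 - Z1) / (Z2 + Z1)
Numerator: Z2 - Z1 = 896.8 - 914.1 = -17.3
Denominator: Z2 + Z1 = 896.8 + 914.1 = 1810.9
R = -17.3 / 1810.9 = -0.0096

-0.0096


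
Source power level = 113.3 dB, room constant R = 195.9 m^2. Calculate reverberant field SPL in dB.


Given values:
  Lw = 113.3 dB, R = 195.9 m^2
Formula: SPL = Lw + 10 * log10(4 / R)
Compute 4 / R = 4 / 195.9 = 0.020419
Compute 10 * log10(0.020419) = -16.8997
SPL = 113.3 + (-16.8997) = 96.4

96.4 dB


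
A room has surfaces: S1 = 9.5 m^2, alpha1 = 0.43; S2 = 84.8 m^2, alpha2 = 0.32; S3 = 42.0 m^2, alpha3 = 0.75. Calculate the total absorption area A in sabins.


Given surfaces:
  Surface 1: 9.5 * 0.43 = 4.085
  Surface 2: 84.8 * 0.32 = 27.136
  Surface 3: 42.0 * 0.75 = 31.5
Formula: A = sum(Si * alpha_i)
A = 4.085 + 27.136 + 31.5
A = 62.72

62.72 sabins


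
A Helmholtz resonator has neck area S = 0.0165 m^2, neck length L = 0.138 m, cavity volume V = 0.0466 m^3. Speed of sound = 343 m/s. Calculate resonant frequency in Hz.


Given values:
  S = 0.0165 m^2, L = 0.138 m, V = 0.0466 m^3, c = 343 m/s
Formula: f = (c / (2*pi)) * sqrt(S / (V * L))
Compute V * L = 0.0466 * 0.138 = 0.0064308
Compute S / (V * L) = 0.0165 / 0.0064308 = 2.5658
Compute sqrt(2.5658) = 1.601811
Compute c / (2*pi) = 343 / 6.283185 = 54.590148
f = 54.590148 * 1.601811 = 87.44

87.44 Hz


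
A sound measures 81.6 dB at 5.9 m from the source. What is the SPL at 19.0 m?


Given values:
  SPL1 = 81.6 dB, r1 = 5.9 m, r2 = 19.0 m
Formula: SPL2 = SPL1 - 20 * log10(r2 / r1)
Compute ratio: r2 / r1 = 19.0 / 5.9 = 3.2203
Compute log10: log10(3.2203) = 0.507896
Compute drop: 20 * 0.507896 = 10.1579
SPL2 = 81.6 - 10.1579 = 71.44

71.44 dB


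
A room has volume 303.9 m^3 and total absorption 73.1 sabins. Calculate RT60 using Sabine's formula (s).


Given values:
  V = 303.9 m^3
  A = 73.1 sabins
Formula: RT60 = 0.161 * V / A
Numerator: 0.161 * 303.9 = 48.9279
RT60 = 48.9279 / 73.1 = 0.669

0.669 s


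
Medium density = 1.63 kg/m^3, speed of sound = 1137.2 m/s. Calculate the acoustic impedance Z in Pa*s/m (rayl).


Given values:
  rho = 1.63 kg/m^3
  c = 1137.2 m/s
Formula: Z = rho * c
Z = 1.63 * 1137.2
Z = 1853.64

1853.64 rayl


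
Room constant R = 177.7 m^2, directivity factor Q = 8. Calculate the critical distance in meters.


Given values:
  R = 177.7 m^2, Q = 8
Formula: d_c = 0.141 * sqrt(Q * R)
Compute Q * R = 8 * 177.7 = 1421.6
Compute sqrt(1421.6) = 37.7041
d_c = 0.141 * 37.7041 = 5.316

5.316 m


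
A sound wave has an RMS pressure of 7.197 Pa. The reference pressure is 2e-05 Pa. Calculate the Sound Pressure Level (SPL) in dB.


Given values:
  p = 7.197 Pa
  p_ref = 2e-05 Pa
Formula: SPL = 20 * log10(p / p_ref)
Compute ratio: p / p_ref = 7.197 / 2e-05 = 359850
Compute log10: log10(359850) = 5.556122
Multiply: SPL = 20 * 5.556122 = 111.12

111.12 dB


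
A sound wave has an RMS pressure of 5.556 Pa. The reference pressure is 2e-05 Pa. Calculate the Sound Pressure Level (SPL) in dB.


Given values:
  p = 5.556 Pa
  p_ref = 2e-05 Pa
Formula: SPL = 20 * log10(p / p_ref)
Compute ratio: p / p_ref = 5.556 / 2e-05 = 277800
Compute log10: log10(277800) = 5.443732
Multiply: SPL = 20 * 5.443732 = 108.87

108.87 dB


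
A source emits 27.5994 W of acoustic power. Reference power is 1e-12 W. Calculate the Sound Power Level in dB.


Given values:
  W = 27.5994 W
  W_ref = 1e-12 W
Formula: SWL = 10 * log10(W / W_ref)
Compute ratio: W / W_ref = 27599400000000
Compute log10: log10(27599400000000) = 13.4409
Multiply: SWL = 10 * 13.4409 = 134.41

134.41 dB


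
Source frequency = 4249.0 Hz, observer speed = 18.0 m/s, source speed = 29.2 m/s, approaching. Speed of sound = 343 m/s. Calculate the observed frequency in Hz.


Given values:
  f_s = 4249.0 Hz, v_o = 18.0 m/s, v_s = 29.2 m/s
  Direction: approaching
Formula: f_o = f_s * (c + v_o) / (c - v_s)
Numerator: c + v_o = 343 + 18.0 = 361.0
Denominator: c - v_s = 343 - 29.2 = 313.8
f_o = 4249.0 * 361.0 / 313.8 = 4888.11

4888.11 Hz


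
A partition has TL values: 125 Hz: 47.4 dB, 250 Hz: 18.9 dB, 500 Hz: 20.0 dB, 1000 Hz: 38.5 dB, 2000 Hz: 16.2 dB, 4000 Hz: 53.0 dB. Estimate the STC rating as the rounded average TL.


Given TL values at each frequency:
  125 Hz: 47.4 dB
  250 Hz: 18.9 dB
  500 Hz: 20.0 dB
  1000 Hz: 38.5 dB
  2000 Hz: 16.2 dB
  4000 Hz: 53.0 dB
Formula: STC ~ round(average of TL values)
Sum = 47.4 + 18.9 + 20.0 + 38.5 + 16.2 + 53.0 = 194.0
Average = 194.0 / 6 = 32.33
Rounded: 32

32


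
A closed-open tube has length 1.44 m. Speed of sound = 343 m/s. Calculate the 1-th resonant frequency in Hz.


Given values:
  Tube type: closed-open, L = 1.44 m, c = 343 m/s, n = 1
Formula: f_n = (2n - 1) * c / (4 * L)
Compute 2n - 1 = 2*1 - 1 = 1
Compute 4 * L = 4 * 1.44 = 5.76
f = 1 * 343 / 5.76
f = 59.55

59.55 Hz


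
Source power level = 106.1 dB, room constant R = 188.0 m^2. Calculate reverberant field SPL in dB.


Given values:
  Lw = 106.1 dB, R = 188.0 m^2
Formula: SPL = Lw + 10 * log10(4 / R)
Compute 4 / R = 4 / 188.0 = 0.021277
Compute 10 * log10(0.021277) = -16.7209
SPL = 106.1 + (-16.7209) = 89.38

89.38 dB


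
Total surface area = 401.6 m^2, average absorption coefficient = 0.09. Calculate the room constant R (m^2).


Given values:
  S = 401.6 m^2, alpha = 0.09
Formula: R = S * alpha / (1 - alpha)
Numerator: 401.6 * 0.09 = 36.144
Denominator: 1 - 0.09 = 0.91
R = 36.144 / 0.91 = 39.72

39.72 m^2


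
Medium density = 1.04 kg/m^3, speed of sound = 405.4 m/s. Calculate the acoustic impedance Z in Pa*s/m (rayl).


Given values:
  rho = 1.04 kg/m^3
  c = 405.4 m/s
Formula: Z = rho * c
Z = 1.04 * 405.4
Z = 421.62

421.62 rayl


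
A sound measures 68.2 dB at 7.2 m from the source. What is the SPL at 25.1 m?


Given values:
  SPL1 = 68.2 dB, r1 = 7.2 m, r2 = 25.1 m
Formula: SPL2 = SPL1 - 20 * log10(r2 / r1)
Compute ratio: r2 / r1 = 25.1 / 7.2 = 3.4861
Compute log10: log10(3.4861) = 0.54234
Compute drop: 20 * 0.54234 = 10.8468
SPL2 = 68.2 - 10.8468 = 57.35

57.35 dB


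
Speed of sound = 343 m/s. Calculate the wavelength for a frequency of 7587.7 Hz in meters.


Given values:
  c = 343 m/s, f = 7587.7 Hz
Formula: lambda = c / f
lambda = 343 / 7587.7
lambda = 0.0452

0.0452 m


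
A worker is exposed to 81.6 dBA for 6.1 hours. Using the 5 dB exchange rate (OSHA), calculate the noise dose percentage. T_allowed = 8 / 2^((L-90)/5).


Given values:
  L = 81.6 dBA, T = 6.1 hours
Formula: T_allowed = 8 / 2^((L - 90) / 5)
Compute exponent: (81.6 - 90) / 5 = -1.68
Compute 2^(-1.68) = 0.312083
T_allowed = 8 / 0.312083 = 25.634206 hours
Dose = (T / T_allowed) * 100
Dose = (6.1 / 25.634206) * 100 = 23.8

23.8 %


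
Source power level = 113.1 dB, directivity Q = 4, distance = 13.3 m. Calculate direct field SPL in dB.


Given values:
  Lw = 113.1 dB, Q = 4, r = 13.3 m
Formula: SPL = Lw + 10 * log10(Q / (4 * pi * r^2))
Compute 4 * pi * r^2 = 4 * pi * 13.3^2 = 2222.8653
Compute Q / denom = 4 / 2222.8653 = 0.00179948
Compute 10 * log10(0.00179948) = -27.4485
SPL = 113.1 + (-27.4485) = 85.65

85.65 dB


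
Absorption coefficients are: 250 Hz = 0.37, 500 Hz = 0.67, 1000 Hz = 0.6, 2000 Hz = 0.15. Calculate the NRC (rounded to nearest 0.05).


Given values:
  a_250 = 0.37, a_500 = 0.67
  a_1000 = 0.6, a_2000 = 0.15
Formula: NRC = (a250 + a500 + a1000 + a2000) / 4
Sum = 0.37 + 0.67 + 0.6 + 0.15 = 1.79
NRC = 1.79 / 4 = 0.4475
Rounded to nearest 0.05: 0.45

0.45


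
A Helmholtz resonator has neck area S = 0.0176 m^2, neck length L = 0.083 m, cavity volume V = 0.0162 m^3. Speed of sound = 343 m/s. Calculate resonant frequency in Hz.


Given values:
  S = 0.0176 m^2, L = 0.083 m, V = 0.0162 m^3, c = 343 m/s
Formula: f = (c / (2*pi)) * sqrt(S / (V * L))
Compute V * L = 0.0162 * 0.083 = 0.0013446
Compute S / (V * L) = 0.0176 / 0.0013446 = 13.0894
Compute sqrt(13.0894) = 3.617928
Compute c / (2*pi) = 343 / 6.283185 = 54.590148
f = 54.590148 * 3.617928 = 197.5

197.5 Hz


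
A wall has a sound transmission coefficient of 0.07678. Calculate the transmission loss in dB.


Given values:
  tau = 0.07678
Formula: TL = 10 * log10(1 / tau)
Compute 1 / tau = 1 / 0.07678 = 13.0242
Compute log10(13.0242) = 1.114751
TL = 10 * 1.114751 = 11.15

11.15 dB


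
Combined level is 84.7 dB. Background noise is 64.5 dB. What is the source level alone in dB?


Given values:
  L_total = 84.7 dB, L_bg = 64.5 dB
Formula: L_source = 10 * log10(10^(L_total/10) - 10^(L_bg/10))
Convert to linear:
  10^(84.7/10) = 295120922.6666
  10^(64.5/10) = 2818382.9313
Difference: 295120922.6666 - 2818382.9313 = 292302539.7353
L_source = 10 * log10(292302539.7353) = 84.66

84.66 dB


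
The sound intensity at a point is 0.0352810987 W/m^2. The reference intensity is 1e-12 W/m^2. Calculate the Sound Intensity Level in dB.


Given values:
  I = 0.0352810987 W/m^2
  I_ref = 1e-12 W/m^2
Formula: SIL = 10 * log10(I / I_ref)
Compute ratio: I / I_ref = 35281098700
Compute log10: log10(35281098700) = 10.547542
Multiply: SIL = 10 * 10.547542 = 105.48

105.48 dB


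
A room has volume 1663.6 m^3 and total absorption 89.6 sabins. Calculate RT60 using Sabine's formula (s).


Given values:
  V = 1663.6 m^3
  A = 89.6 sabins
Formula: RT60 = 0.161 * V / A
Numerator: 0.161 * 1663.6 = 267.8396
RT60 = 267.8396 / 89.6 = 2.989

2.989 s


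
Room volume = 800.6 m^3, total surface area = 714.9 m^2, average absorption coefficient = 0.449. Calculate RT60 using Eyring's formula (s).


Given values:
  V = 800.6 m^3, S = 714.9 m^2, alpha = 0.449
Formula: RT60 = 0.161 * V / (-S * ln(1 - alpha))
Compute ln(1 - 0.449) = ln(0.551) = -0.59602
Denominator: -714.9 * -0.59602 = 426.0947
Numerator: 0.161 * 800.6 = 128.8966
RT60 = 128.8966 / 426.0947 = 0.303

0.303 s


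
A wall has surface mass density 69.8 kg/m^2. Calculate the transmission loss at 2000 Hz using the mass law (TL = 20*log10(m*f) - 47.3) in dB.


Given values:
  m = 69.8 kg/m^2, f = 2000 Hz
Formula: TL = 20 * log10(m * f) - 47.3
Compute m * f = 69.8 * 2000 = 139600.0
Compute log10(139600.0) = 5.144885
Compute 20 * 5.144885 = 102.8977
TL = 102.8977 - 47.3 = 55.6

55.6 dB


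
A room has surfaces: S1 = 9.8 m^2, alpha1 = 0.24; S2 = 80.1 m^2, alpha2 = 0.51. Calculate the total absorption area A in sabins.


Given surfaces:
  Surface 1: 9.8 * 0.24 = 2.352
  Surface 2: 80.1 * 0.51 = 40.851
Formula: A = sum(Si * alpha_i)
A = 2.352 + 40.851
A = 43.2

43.2 sabins


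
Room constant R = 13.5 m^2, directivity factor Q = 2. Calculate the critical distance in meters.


Given values:
  R = 13.5 m^2, Q = 2
Formula: d_c = 0.141 * sqrt(Q * R)
Compute Q * R = 2 * 13.5 = 27.0
Compute sqrt(27.0) = 5.1962
d_c = 0.141 * 5.1962 = 0.733

0.733 m


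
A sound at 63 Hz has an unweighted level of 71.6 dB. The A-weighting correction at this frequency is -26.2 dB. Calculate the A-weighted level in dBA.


Given values:
  SPL = 71.6 dB
  A-weighting at 63 Hz = -26.2 dB
Formula: L_A = SPL + A_weight
L_A = 71.6 + (-26.2)
L_A = 45.4

45.4 dBA


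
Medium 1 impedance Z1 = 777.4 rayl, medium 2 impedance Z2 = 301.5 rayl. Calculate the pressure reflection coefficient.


Given values:
  Z1 = 777.4 rayl, Z2 = 301.5 rayl
Formula: R = (Z2 - Z1) / (Z2 + Z1)
Numerator: Z2 - Z1 = 301.5 - 777.4 = -475.9
Denominator: Z2 + Z1 = 301.5 + 777.4 = 1078.9
R = -475.9 / 1078.9 = -0.4411

-0.4411


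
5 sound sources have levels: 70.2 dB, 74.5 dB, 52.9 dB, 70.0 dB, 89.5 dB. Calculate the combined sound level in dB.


Formula: L_total = 10 * log10( sum(10^(Li/10)) )
  Source 1: 10^(70.2/10) = 10471285.4805
  Source 2: 10^(74.5/10) = 28183829.3126
  Source 3: 10^(52.9/10) = 194984.46
  Source 4: 10^(70.0/10) = 10000000.0
  Source 5: 10^(89.5/10) = 891250938.1337
Sum of linear values = 940101037.3868
L_total = 10 * log10(940101037.3868) = 89.73

89.73 dB


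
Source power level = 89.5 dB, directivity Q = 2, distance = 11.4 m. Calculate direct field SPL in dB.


Given values:
  Lw = 89.5 dB, Q = 2, r = 11.4 m
Formula: SPL = Lw + 10 * log10(Q / (4 * pi * r^2))
Compute 4 * pi * r^2 = 4 * pi * 11.4^2 = 1633.1255
Compute Q / denom = 2 / 1633.1255 = 0.00122465
Compute 10 * log10(0.00122465) = -29.1199
SPL = 89.5 + (-29.1199) = 60.38

60.38 dB


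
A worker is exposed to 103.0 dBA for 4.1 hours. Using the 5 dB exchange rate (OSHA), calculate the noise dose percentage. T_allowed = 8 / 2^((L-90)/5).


Given values:
  L = 103.0 dBA, T = 4.1 hours
Formula: T_allowed = 8 / 2^((L - 90) / 5)
Compute exponent: (103.0 - 90) / 5 = 2.6
Compute 2^(2.6) = 6.062866
T_allowed = 8 / 6.062866 = 1.319508 hours
Dose = (T / T_allowed) * 100
Dose = (4.1 / 1.319508) * 100 = 310.72

310.72 %


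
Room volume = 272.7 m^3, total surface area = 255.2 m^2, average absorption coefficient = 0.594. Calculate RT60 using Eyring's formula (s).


Given values:
  V = 272.7 m^3, S = 255.2 m^2, alpha = 0.594
Formula: RT60 = 0.161 * V / (-S * ln(1 - alpha))
Compute ln(1 - 0.594) = ln(0.406) = -0.901402
Denominator: -255.2 * -0.901402 = 230.0378
Numerator: 0.161 * 272.7 = 43.9047
RT60 = 43.9047 / 230.0378 = 0.191

0.191 s


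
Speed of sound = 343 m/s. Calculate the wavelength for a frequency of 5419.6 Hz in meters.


Given values:
  c = 343 m/s, f = 5419.6 Hz
Formula: lambda = c / f
lambda = 343 / 5419.6
lambda = 0.0633

0.0633 m


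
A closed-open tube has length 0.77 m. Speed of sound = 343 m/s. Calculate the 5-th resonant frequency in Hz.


Given values:
  Tube type: closed-open, L = 0.77 m, c = 343 m/s, n = 5
Formula: f_n = (2n - 1) * c / (4 * L)
Compute 2n - 1 = 2*5 - 1 = 9
Compute 4 * L = 4 * 0.77 = 3.08
f = 9 * 343 / 3.08
f = 1002.27

1002.27 Hz


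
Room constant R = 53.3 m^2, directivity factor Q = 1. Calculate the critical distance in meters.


Given values:
  R = 53.3 m^2, Q = 1
Formula: d_c = 0.141 * sqrt(Q * R)
Compute Q * R = 1 * 53.3 = 53.3
Compute sqrt(53.3) = 7.3007
d_c = 0.141 * 7.3007 = 1.029

1.029 m


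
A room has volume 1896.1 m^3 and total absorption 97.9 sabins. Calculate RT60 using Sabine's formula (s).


Given values:
  V = 1896.1 m^3
  A = 97.9 sabins
Formula: RT60 = 0.161 * V / A
Numerator: 0.161 * 1896.1 = 305.2721
RT60 = 305.2721 / 97.9 = 3.118

3.118 s


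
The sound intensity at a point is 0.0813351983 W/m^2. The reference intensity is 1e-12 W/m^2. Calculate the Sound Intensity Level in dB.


Given values:
  I = 0.0813351983 W/m^2
  I_ref = 1e-12 W/m^2
Formula: SIL = 10 * log10(I / I_ref)
Compute ratio: I / I_ref = 81335198300
Compute log10: log10(81335198300) = 10.910279
Multiply: SIL = 10 * 10.910279 = 109.1

109.1 dB


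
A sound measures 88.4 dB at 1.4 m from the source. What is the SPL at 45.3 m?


Given values:
  SPL1 = 88.4 dB, r1 = 1.4 m, r2 = 45.3 m
Formula: SPL2 = SPL1 - 20 * log10(r2 / r1)
Compute ratio: r2 / r1 = 45.3 / 1.4 = 32.3571
Compute log10: log10(32.3571) = 1.50997
Compute drop: 20 * 1.50997 = 30.1994
SPL2 = 88.4 - 30.1994 = 58.2

58.2 dB


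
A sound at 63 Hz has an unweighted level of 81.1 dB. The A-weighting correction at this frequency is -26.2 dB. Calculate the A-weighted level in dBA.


Given values:
  SPL = 81.1 dB
  A-weighting at 63 Hz = -26.2 dB
Formula: L_A = SPL + A_weight
L_A = 81.1 + (-26.2)
L_A = 54.9

54.9 dBA


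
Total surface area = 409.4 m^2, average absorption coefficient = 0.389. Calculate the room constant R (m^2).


Given values:
  S = 409.4 m^2, alpha = 0.389
Formula: R = S * alpha / (1 - alpha)
Numerator: 409.4 * 0.389 = 159.2566
Denominator: 1 - 0.389 = 0.611
R = 159.2566 / 0.611 = 260.65

260.65 m^2


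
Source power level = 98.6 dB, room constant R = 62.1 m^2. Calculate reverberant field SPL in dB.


Given values:
  Lw = 98.6 dB, R = 62.1 m^2
Formula: SPL = Lw + 10 * log10(4 / R)
Compute 4 / R = 4 / 62.1 = 0.064412
Compute 10 * log10(0.064412) = -11.9103
SPL = 98.6 + (-11.9103) = 86.69

86.69 dB


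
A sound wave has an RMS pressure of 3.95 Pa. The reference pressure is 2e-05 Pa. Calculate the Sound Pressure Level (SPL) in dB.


Given values:
  p = 3.95 Pa
  p_ref = 2e-05 Pa
Formula: SPL = 20 * log10(p / p_ref)
Compute ratio: p / p_ref = 3.95 / 2e-05 = 197500
Compute log10: log10(197500) = 5.295567
Multiply: SPL = 20 * 5.295567 = 105.91

105.91 dB


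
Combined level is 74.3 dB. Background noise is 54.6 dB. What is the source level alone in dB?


Given values:
  L_total = 74.3 dB, L_bg = 54.6 dB
Formula: L_source = 10 * log10(10^(L_total/10) - 10^(L_bg/10))
Convert to linear:
  10^(74.3/10) = 26915348.0393
  10^(54.6/10) = 288403.1503
Difference: 26915348.0393 - 288403.1503 = 26626944.889
L_source = 10 * log10(26626944.889) = 74.25

74.25 dB


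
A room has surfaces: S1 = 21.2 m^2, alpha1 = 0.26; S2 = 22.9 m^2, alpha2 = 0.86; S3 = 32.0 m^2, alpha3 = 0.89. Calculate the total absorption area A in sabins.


Given surfaces:
  Surface 1: 21.2 * 0.26 = 5.512
  Surface 2: 22.9 * 0.86 = 19.694
  Surface 3: 32.0 * 0.89 = 28.48
Formula: A = sum(Si * alpha_i)
A = 5.512 + 19.694 + 28.48
A = 53.69

53.69 sabins


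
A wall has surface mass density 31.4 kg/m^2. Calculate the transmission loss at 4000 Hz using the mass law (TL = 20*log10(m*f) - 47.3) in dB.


Given values:
  m = 31.4 kg/m^2, f = 4000 Hz
Formula: TL = 20 * log10(m * f) - 47.3
Compute m * f = 31.4 * 4000 = 125600.0
Compute log10(125600.0) = 5.09899
Compute 20 * 5.09899 = 101.9798
TL = 101.9798 - 47.3 = 54.68

54.68 dB


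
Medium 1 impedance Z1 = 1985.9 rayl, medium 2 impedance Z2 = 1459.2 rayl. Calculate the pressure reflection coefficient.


Given values:
  Z1 = 1985.9 rayl, Z2 = 1459.2 rayl
Formula: R = (Z2 - Z1) / (Z2 + Z1)
Numerator: Z2 - Z1 = 1459.2 - 1985.9 = -526.7
Denominator: Z2 + Z1 = 1459.2 + 1985.9 = 3445.1
R = -526.7 / 3445.1 = -0.1529

-0.1529


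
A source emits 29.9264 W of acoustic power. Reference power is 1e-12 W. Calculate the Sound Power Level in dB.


Given values:
  W = 29.9264 W
  W_ref = 1e-12 W
Formula: SWL = 10 * log10(W / W_ref)
Compute ratio: W / W_ref = 29926400000000
Compute log10: log10(29926400000000) = 13.476054
Multiply: SWL = 10 * 13.476054 = 134.76

134.76 dB


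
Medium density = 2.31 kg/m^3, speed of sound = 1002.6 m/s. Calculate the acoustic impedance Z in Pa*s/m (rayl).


Given values:
  rho = 2.31 kg/m^3
  c = 1002.6 m/s
Formula: Z = rho * c
Z = 2.31 * 1002.6
Z = 2316.01

2316.01 rayl


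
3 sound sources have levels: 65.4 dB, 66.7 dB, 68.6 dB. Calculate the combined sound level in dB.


Formula: L_total = 10 * log10( sum(10^(Li/10)) )
  Source 1: 10^(65.4/10) = 3467368.5045
  Source 2: 10^(66.7/10) = 4677351.4129
  Source 3: 10^(68.6/10) = 7244359.6007
Sum of linear values = 15389079.5181
L_total = 10 * log10(15389079.5181) = 71.87

71.87 dB


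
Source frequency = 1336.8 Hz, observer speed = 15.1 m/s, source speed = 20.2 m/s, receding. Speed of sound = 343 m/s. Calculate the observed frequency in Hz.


Given values:
  f_s = 1336.8 Hz, v_o = 15.1 m/s, v_s = 20.2 m/s
  Direction: receding
Formula: f_o = f_s * (c - v_o) / (c + v_s)
Numerator: c - v_o = 343 - 15.1 = 327.9
Denominator: c + v_s = 343 + 20.2 = 363.2
f_o = 1336.8 * 327.9 / 363.2 = 1206.87

1206.87 Hz


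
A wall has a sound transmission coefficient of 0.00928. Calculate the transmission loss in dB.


Given values:
  tau = 0.00928
Formula: TL = 10 * log10(1 / tau)
Compute 1 / tau = 1 / 0.00928 = 107.7586
Compute log10(107.7586) = 2.032452
TL = 10 * 2.032452 = 20.32

20.32 dB


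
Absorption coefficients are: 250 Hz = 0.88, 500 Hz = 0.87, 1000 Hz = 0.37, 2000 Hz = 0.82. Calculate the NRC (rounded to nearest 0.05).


Given values:
  a_250 = 0.88, a_500 = 0.87
  a_1000 = 0.37, a_2000 = 0.82
Formula: NRC = (a250 + a500 + a1000 + a2000) / 4
Sum = 0.88 + 0.87 + 0.37 + 0.82 = 2.94
NRC = 2.94 / 4 = 0.735
Rounded to nearest 0.05: 0.75

0.75


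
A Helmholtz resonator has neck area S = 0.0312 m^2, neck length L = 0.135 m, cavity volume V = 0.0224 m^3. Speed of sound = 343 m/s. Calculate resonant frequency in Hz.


Given values:
  S = 0.0312 m^2, L = 0.135 m, V = 0.0224 m^3, c = 343 m/s
Formula: f = (c / (2*pi)) * sqrt(S / (V * L))
Compute V * L = 0.0224 * 0.135 = 0.003024
Compute S / (V * L) = 0.0312 / 0.003024 = 10.3175
Compute sqrt(10.3175) = 3.212087
Compute c / (2*pi) = 343 / 6.283185 = 54.590148
f = 54.590148 * 3.212087 = 175.35

175.35 Hz


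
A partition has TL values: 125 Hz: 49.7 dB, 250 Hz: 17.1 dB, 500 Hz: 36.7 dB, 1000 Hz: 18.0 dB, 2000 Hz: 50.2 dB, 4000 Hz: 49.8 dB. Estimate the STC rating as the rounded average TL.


Given TL values at each frequency:
  125 Hz: 49.7 dB
  250 Hz: 17.1 dB
  500 Hz: 36.7 dB
  1000 Hz: 18.0 dB
  2000 Hz: 50.2 dB
  4000 Hz: 49.8 dB
Formula: STC ~ round(average of TL values)
Sum = 49.7 + 17.1 + 36.7 + 18.0 + 50.2 + 49.8 = 221.5
Average = 221.5 / 6 = 36.92
Rounded: 37

37


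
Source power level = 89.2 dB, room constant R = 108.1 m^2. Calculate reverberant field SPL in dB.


Given values:
  Lw = 89.2 dB, R = 108.1 m^2
Formula: SPL = Lw + 10 * log10(4 / R)
Compute 4 / R = 4 / 108.1 = 0.037003
Compute 10 * log10(0.037003) = -14.3176
SPL = 89.2 + (-14.3176) = 74.88

74.88 dB


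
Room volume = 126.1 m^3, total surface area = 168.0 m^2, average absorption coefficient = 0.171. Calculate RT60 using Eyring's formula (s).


Given values:
  V = 126.1 m^3, S = 168.0 m^2, alpha = 0.171
Formula: RT60 = 0.161 * V / (-S * ln(1 - alpha))
Compute ln(1 - 0.171) = ln(0.829) = -0.187535
Denominator: -168.0 * -0.187535 = 31.5059
Numerator: 0.161 * 126.1 = 20.3021
RT60 = 20.3021 / 31.5059 = 0.644

0.644 s


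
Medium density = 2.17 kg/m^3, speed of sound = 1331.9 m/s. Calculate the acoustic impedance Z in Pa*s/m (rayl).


Given values:
  rho = 2.17 kg/m^3
  c = 1331.9 m/s
Formula: Z = rho * c
Z = 2.17 * 1331.9
Z = 2890.22

2890.22 rayl


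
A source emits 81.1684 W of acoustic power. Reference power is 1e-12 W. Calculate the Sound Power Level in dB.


Given values:
  W = 81.1684 W
  W_ref = 1e-12 W
Formula: SWL = 10 * log10(W / W_ref)
Compute ratio: W / W_ref = 81168400000000
Compute log10: log10(81168400000000) = 13.909387
Multiply: SWL = 10 * 13.909387 = 139.09

139.09 dB


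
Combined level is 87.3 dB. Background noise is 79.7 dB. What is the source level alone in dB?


Given values:
  L_total = 87.3 dB, L_bg = 79.7 dB
Formula: L_source = 10 * log10(10^(L_total/10) - 10^(L_bg/10))
Convert to linear:
  10^(87.3/10) = 537031796.3703
  10^(79.7/10) = 93325430.0797
Difference: 537031796.3703 - 93325430.0797 = 443706366.2906
L_source = 10 * log10(443706366.2906) = 86.47

86.47 dB


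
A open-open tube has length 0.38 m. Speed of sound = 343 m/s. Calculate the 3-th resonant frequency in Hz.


Given values:
  Tube type: open-open, L = 0.38 m, c = 343 m/s, n = 3
Formula: f_n = n * c / (2 * L)
Compute 2 * L = 2 * 0.38 = 0.76
f = 3 * 343 / 0.76
f = 1353.95

1353.95 Hz


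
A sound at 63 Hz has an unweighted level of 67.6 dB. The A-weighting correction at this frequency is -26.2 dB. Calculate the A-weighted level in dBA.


Given values:
  SPL = 67.6 dB
  A-weighting at 63 Hz = -26.2 dB
Formula: L_A = SPL + A_weight
L_A = 67.6 + (-26.2)
L_A = 41.4

41.4 dBA


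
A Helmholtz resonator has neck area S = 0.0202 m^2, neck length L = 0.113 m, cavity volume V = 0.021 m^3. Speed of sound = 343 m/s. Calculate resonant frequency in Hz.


Given values:
  S = 0.0202 m^2, L = 0.113 m, V = 0.021 m^3, c = 343 m/s
Formula: f = (c / (2*pi)) * sqrt(S / (V * L))
Compute V * L = 0.021 * 0.113 = 0.002373
Compute S / (V * L) = 0.0202 / 0.002373 = 8.5124
Compute sqrt(8.5124) = 2.917602
Compute c / (2*pi) = 343 / 6.283185 = 54.590148
f = 54.590148 * 2.917602 = 159.27

159.27 Hz


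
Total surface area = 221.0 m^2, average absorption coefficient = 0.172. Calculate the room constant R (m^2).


Given values:
  S = 221.0 m^2, alpha = 0.172
Formula: R = S * alpha / (1 - alpha)
Numerator: 221.0 * 0.172 = 38.012
Denominator: 1 - 0.172 = 0.828
R = 38.012 / 0.828 = 45.91

45.91 m^2


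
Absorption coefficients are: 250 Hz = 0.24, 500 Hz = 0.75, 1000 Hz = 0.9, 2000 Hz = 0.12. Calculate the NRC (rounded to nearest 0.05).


Given values:
  a_250 = 0.24, a_500 = 0.75
  a_1000 = 0.9, a_2000 = 0.12
Formula: NRC = (a250 + a500 + a1000 + a2000) / 4
Sum = 0.24 + 0.75 + 0.9 + 0.12 = 2.01
NRC = 2.01 / 4 = 0.5025
Rounded to nearest 0.05: 0.5

0.5


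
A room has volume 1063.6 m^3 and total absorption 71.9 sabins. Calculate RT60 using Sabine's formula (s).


Given values:
  V = 1063.6 m^3
  A = 71.9 sabins
Formula: RT60 = 0.161 * V / A
Numerator: 0.161 * 1063.6 = 171.2396
RT60 = 171.2396 / 71.9 = 2.382

2.382 s


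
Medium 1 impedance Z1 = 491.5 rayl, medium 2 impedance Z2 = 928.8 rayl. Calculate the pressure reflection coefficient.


Given values:
  Z1 = 491.5 rayl, Z2 = 928.8 rayl
Formula: R = (Z2 - Z1) / (Z2 + Z1)
Numerator: Z2 - Z1 = 928.8 - 491.5 = 437.3
Denominator: Z2 + Z1 = 928.8 + 491.5 = 1420.3
R = 437.3 / 1420.3 = 0.3079

0.3079


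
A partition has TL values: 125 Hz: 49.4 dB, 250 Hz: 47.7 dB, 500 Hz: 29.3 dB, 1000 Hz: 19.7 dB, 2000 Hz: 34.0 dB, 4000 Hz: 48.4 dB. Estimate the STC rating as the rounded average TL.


Given TL values at each frequency:
  125 Hz: 49.4 dB
  250 Hz: 47.7 dB
  500 Hz: 29.3 dB
  1000 Hz: 19.7 dB
  2000 Hz: 34.0 dB
  4000 Hz: 48.4 dB
Formula: STC ~ round(average of TL values)
Sum = 49.4 + 47.7 + 29.3 + 19.7 + 34.0 + 48.4 = 228.5
Average = 228.5 / 6 = 38.08
Rounded: 38

38


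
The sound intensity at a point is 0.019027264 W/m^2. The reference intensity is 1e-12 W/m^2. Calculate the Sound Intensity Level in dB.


Given values:
  I = 0.019027264 W/m^2
  I_ref = 1e-12 W/m^2
Formula: SIL = 10 * log10(I / I_ref)
Compute ratio: I / I_ref = 19027264000
Compute log10: log10(19027264000) = 10.279376
Multiply: SIL = 10 * 10.279376 = 102.79

102.79 dB


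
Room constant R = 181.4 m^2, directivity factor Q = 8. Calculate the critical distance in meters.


Given values:
  R = 181.4 m^2, Q = 8
Formula: d_c = 0.141 * sqrt(Q * R)
Compute Q * R = 8 * 181.4 = 1451.2
Compute sqrt(1451.2) = 38.0946
d_c = 0.141 * 38.0946 = 5.371

5.371 m


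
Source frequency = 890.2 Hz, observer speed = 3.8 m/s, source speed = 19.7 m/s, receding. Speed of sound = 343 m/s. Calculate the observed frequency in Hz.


Given values:
  f_s = 890.2 Hz, v_o = 3.8 m/s, v_s = 19.7 m/s
  Direction: receding
Formula: f_o = f_s * (c - v_o) / (c + v_s)
Numerator: c - v_o = 343 - 3.8 = 339.2
Denominator: c + v_s = 343 + 19.7 = 362.7
f_o = 890.2 * 339.2 / 362.7 = 832.52

832.52 Hz


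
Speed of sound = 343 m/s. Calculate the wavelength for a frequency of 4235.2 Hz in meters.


Given values:
  c = 343 m/s, f = 4235.2 Hz
Formula: lambda = c / f
lambda = 343 / 4235.2
lambda = 0.081

0.081 m


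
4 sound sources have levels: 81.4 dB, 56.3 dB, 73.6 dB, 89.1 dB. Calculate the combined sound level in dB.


Formula: L_total = 10 * log10( sum(10^(Li/10)) )
  Source 1: 10^(81.4/10) = 138038426.4603
  Source 2: 10^(56.3/10) = 426579.5188
  Source 3: 10^(73.6/10) = 22908676.5277
  Source 4: 10^(89.1/10) = 812830516.1641
Sum of linear values = 974204198.6709
L_total = 10 * log10(974204198.6709) = 89.89

89.89 dB


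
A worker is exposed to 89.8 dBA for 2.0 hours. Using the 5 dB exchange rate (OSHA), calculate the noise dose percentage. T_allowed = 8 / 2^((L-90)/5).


Given values:
  L = 89.8 dBA, T = 2.0 hours
Formula: T_allowed = 8 / 2^((L - 90) / 5)
Compute exponent: (89.8 - 90) / 5 = -0.04
Compute 2^(-0.04) = 0.972655
T_allowed = 8 / 0.972655 = 8.22491 hours
Dose = (T / T_allowed) * 100
Dose = (2.0 / 8.22491) * 100 = 24.32

24.32 %


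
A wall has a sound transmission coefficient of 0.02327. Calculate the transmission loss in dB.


Given values:
  tau = 0.02327
Formula: TL = 10 * log10(1 / tau)
Compute 1 / tau = 1 / 0.02327 = 42.9738
Compute log10(42.9738) = 1.633204
TL = 10 * 1.633204 = 16.33

16.33 dB


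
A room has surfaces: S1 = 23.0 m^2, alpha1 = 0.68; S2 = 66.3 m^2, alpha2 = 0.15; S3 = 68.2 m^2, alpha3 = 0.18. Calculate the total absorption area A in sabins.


Given surfaces:
  Surface 1: 23.0 * 0.68 = 15.64
  Surface 2: 66.3 * 0.15 = 9.945
  Surface 3: 68.2 * 0.18 = 12.276
Formula: A = sum(Si * alpha_i)
A = 15.64 + 9.945 + 12.276
A = 37.86

37.86 sabins


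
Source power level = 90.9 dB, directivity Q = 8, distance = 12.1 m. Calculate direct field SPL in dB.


Given values:
  Lw = 90.9 dB, Q = 8, r = 12.1 m
Formula: SPL = Lw + 10 * log10(Q / (4 * pi * r^2))
Compute 4 * pi * r^2 = 4 * pi * 12.1^2 = 1839.8423
Compute Q / denom = 8 / 1839.8423 = 0.0043482
Compute 10 * log10(0.0043482) = -23.6169
SPL = 90.9 + (-23.6169) = 67.28

67.28 dB


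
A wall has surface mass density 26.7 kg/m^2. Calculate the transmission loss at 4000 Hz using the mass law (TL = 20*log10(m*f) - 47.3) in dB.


Given values:
  m = 26.7 kg/m^2, f = 4000 Hz
Formula: TL = 20 * log10(m * f) - 47.3
Compute m * f = 26.7 * 4000 = 106800.0
Compute log10(106800.0) = 5.028571
Compute 20 * 5.028571 = 100.5714
TL = 100.5714 - 47.3 = 53.27

53.27 dB


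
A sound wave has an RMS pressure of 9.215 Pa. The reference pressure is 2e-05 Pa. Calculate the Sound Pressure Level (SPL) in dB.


Given values:
  p = 9.215 Pa
  p_ref = 2e-05 Pa
Formula: SPL = 20 * log10(p / p_ref)
Compute ratio: p / p_ref = 9.215 / 2e-05 = 460750
Compute log10: log10(460750) = 5.663465
Multiply: SPL = 20 * 5.663465 = 113.27

113.27 dB


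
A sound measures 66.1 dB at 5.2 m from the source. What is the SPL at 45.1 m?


Given values:
  SPL1 = 66.1 dB, r1 = 5.2 m, r2 = 45.1 m
Formula: SPL2 = SPL1 - 20 * log10(r2 / r1)
Compute ratio: r2 / r1 = 45.1 / 5.2 = 8.6731
Compute log10: log10(8.6731) = 0.938174
Compute drop: 20 * 0.938174 = 18.7635
SPL2 = 66.1 - 18.7635 = 47.34

47.34 dB


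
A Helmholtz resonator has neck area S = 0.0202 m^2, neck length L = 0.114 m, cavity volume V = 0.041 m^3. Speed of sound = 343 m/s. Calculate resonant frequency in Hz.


Given values:
  S = 0.0202 m^2, L = 0.114 m, V = 0.041 m^3, c = 343 m/s
Formula: f = (c / (2*pi)) * sqrt(S / (V * L))
Compute V * L = 0.041 * 0.114 = 0.004674
Compute S / (V * L) = 0.0202 / 0.004674 = 4.3218
Compute sqrt(4.3218) = 2.078894
Compute c / (2*pi) = 343 / 6.283185 = 54.590148
f = 54.590148 * 2.078894 = 113.49

113.49 Hz


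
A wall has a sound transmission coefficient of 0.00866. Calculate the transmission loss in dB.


Given values:
  tau = 0.00866
Formula: TL = 10 * log10(1 / tau)
Compute 1 / tau = 1 / 0.00866 = 115.4734
Compute log10(115.4734) = 2.062482
TL = 10 * 2.062482 = 20.62

20.62 dB


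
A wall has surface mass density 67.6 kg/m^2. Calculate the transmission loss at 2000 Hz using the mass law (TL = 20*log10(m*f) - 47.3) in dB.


Given values:
  m = 67.6 kg/m^2, f = 2000 Hz
Formula: TL = 20 * log10(m * f) - 47.3
Compute m * f = 67.6 * 2000 = 135200.0
Compute log10(135200.0) = 5.130977
Compute 20 * 5.130977 = 102.6195
TL = 102.6195 - 47.3 = 55.32

55.32 dB


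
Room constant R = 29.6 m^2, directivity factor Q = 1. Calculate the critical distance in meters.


Given values:
  R = 29.6 m^2, Q = 1
Formula: d_c = 0.141 * sqrt(Q * R)
Compute Q * R = 1 * 29.6 = 29.6
Compute sqrt(29.6) = 5.4406
d_c = 0.141 * 5.4406 = 0.767

0.767 m


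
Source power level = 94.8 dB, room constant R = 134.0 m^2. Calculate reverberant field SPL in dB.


Given values:
  Lw = 94.8 dB, R = 134.0 m^2
Formula: SPL = Lw + 10 * log10(4 / R)
Compute 4 / R = 4 / 134.0 = 0.029851
Compute 10 * log10(0.029851) = -15.2504
SPL = 94.8 + (-15.2504) = 79.55

79.55 dB


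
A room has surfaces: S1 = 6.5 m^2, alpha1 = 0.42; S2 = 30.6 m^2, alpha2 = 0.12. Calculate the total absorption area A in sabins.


Given surfaces:
  Surface 1: 6.5 * 0.42 = 2.73
  Surface 2: 30.6 * 0.12 = 3.672
Formula: A = sum(Si * alpha_i)
A = 2.73 + 3.672
A = 6.4

6.4 sabins


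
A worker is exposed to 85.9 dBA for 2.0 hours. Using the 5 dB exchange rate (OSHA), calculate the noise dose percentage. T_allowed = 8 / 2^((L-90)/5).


Given values:
  L = 85.9 dBA, T = 2.0 hours
Formula: T_allowed = 8 / 2^((L - 90) / 5)
Compute exponent: (85.9 - 90) / 5 = -0.82
Compute 2^(-0.82) = 0.566442
T_allowed = 8 / 0.566442 = 14.123247 hours
Dose = (T / T_allowed) * 100
Dose = (2.0 / 14.123247) * 100 = 14.16

14.16 %


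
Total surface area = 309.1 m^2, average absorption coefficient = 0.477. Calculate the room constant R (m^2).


Given values:
  S = 309.1 m^2, alpha = 0.477
Formula: R = S * alpha / (1 - alpha)
Numerator: 309.1 * 0.477 = 147.4407
Denominator: 1 - 0.477 = 0.523
R = 147.4407 / 0.523 = 281.91

281.91 m^2


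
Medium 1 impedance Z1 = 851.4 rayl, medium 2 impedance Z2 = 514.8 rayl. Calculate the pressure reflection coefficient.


Given values:
  Z1 = 851.4 rayl, Z2 = 514.8 rayl
Formula: R = (Z2 - Z1) / (Z2 + Z1)
Numerator: Z2 - Z1 = 514.8 - 851.4 = -336.6
Denominator: Z2 + Z1 = 514.8 + 851.4 = 1366.2
R = -336.6 / 1366.2 = -0.2464

-0.2464


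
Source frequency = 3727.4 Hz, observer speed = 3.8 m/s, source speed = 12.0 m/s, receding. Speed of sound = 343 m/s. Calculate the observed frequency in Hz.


Given values:
  f_s = 3727.4 Hz, v_o = 3.8 m/s, v_s = 12.0 m/s
  Direction: receding
Formula: f_o = f_s * (c - v_o) / (c + v_s)
Numerator: c - v_o = 343 - 3.8 = 339.2
Denominator: c + v_s = 343 + 12.0 = 355.0
f_o = 3727.4 * 339.2 / 355.0 = 3561.5

3561.5 Hz


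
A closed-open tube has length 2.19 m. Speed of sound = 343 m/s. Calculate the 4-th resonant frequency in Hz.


Given values:
  Tube type: closed-open, L = 2.19 m, c = 343 m/s, n = 4
Formula: f_n = (2n - 1) * c / (4 * L)
Compute 2n - 1 = 2*4 - 1 = 7
Compute 4 * L = 4 * 2.19 = 8.76
f = 7 * 343 / 8.76
f = 274.09

274.09 Hz


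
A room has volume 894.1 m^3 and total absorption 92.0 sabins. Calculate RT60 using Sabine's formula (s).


Given values:
  V = 894.1 m^3
  A = 92.0 sabins
Formula: RT60 = 0.161 * V / A
Numerator: 0.161 * 894.1 = 143.9501
RT60 = 143.9501 / 92.0 = 1.565

1.565 s


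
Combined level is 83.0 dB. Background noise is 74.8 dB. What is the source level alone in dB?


Given values:
  L_total = 83.0 dB, L_bg = 74.8 dB
Formula: L_source = 10 * log10(10^(L_total/10) - 10^(L_bg/10))
Convert to linear:
  10^(83.0/10) = 199526231.4969
  10^(74.8/10) = 30199517.204
Difference: 199526231.4969 - 30199517.204 = 169326714.2929
L_source = 10 * log10(169326714.2929) = 82.29

82.29 dB


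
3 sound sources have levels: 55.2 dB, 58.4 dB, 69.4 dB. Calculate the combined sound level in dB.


Formula: L_total = 10 * log10( sum(10^(Li/10)) )
  Source 1: 10^(55.2/10) = 331131.1215
  Source 2: 10^(58.4/10) = 691830.9709
  Source 3: 10^(69.4/10) = 8709635.8996
Sum of linear values = 9732597.992
L_total = 10 * log10(9732597.992) = 69.88

69.88 dB


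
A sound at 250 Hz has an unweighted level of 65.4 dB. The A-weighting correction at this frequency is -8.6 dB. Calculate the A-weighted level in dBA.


Given values:
  SPL = 65.4 dB
  A-weighting at 250 Hz = -8.6 dB
Formula: L_A = SPL + A_weight
L_A = 65.4 + (-8.6)
L_A = 56.8

56.8 dBA


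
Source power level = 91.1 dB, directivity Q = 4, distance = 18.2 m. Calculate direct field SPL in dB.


Given values:
  Lw = 91.1 dB, Q = 4, r = 18.2 m
Formula: SPL = Lw + 10 * log10(Q / (4 * pi * r^2))
Compute 4 * pi * r^2 = 4 * pi * 18.2^2 = 4162.4846
Compute Q / denom = 4 / 4162.4846 = 0.00096096
Compute 10 * log10(0.00096096) = -30.1729
SPL = 91.1 + (-30.1729) = 60.93

60.93 dB


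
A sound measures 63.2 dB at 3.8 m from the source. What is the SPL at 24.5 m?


Given values:
  SPL1 = 63.2 dB, r1 = 3.8 m, r2 = 24.5 m
Formula: SPL2 = SPL1 - 20 * log10(r2 / r1)
Compute ratio: r2 / r1 = 24.5 / 3.8 = 6.4474
Compute log10: log10(6.4474) = 0.809385
Compute drop: 20 * 0.809385 = 16.1877
SPL2 = 63.2 - 16.1877 = 47.01

47.01 dB


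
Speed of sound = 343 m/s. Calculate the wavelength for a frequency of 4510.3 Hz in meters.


Given values:
  c = 343 m/s, f = 4510.3 Hz
Formula: lambda = c / f
lambda = 343 / 4510.3
lambda = 0.076

0.076 m


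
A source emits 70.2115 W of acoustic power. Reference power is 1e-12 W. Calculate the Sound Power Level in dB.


Given values:
  W = 70.2115 W
  W_ref = 1e-12 W
Formula: SWL = 10 * log10(W / W_ref)
Compute ratio: W / W_ref = 70211500000000
Compute log10: log10(70211500000000) = 13.846408
Multiply: SWL = 10 * 13.846408 = 138.46

138.46 dB


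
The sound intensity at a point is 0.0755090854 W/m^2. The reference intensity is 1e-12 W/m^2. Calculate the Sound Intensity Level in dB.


Given values:
  I = 0.0755090854 W/m^2
  I_ref = 1e-12 W/m^2
Formula: SIL = 10 * log10(I / I_ref)
Compute ratio: I / I_ref = 75509085400
Compute log10: log10(75509085400) = 10.877999
Multiply: SIL = 10 * 10.877999 = 108.78

108.78 dB


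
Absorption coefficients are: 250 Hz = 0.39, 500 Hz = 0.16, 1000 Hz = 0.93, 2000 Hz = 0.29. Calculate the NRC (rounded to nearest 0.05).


Given values:
  a_250 = 0.39, a_500 = 0.16
  a_1000 = 0.93, a_2000 = 0.29
Formula: NRC = (a250 + a500 + a1000 + a2000) / 4
Sum = 0.39 + 0.16 + 0.93 + 0.29 = 1.77
NRC = 1.77 / 4 = 0.4425
Rounded to nearest 0.05: 0.45

0.45


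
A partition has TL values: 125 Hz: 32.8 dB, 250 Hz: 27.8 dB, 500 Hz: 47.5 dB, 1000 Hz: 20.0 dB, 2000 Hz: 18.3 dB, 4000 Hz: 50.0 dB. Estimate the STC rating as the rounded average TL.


Given TL values at each frequency:
  125 Hz: 32.8 dB
  250 Hz: 27.8 dB
  500 Hz: 47.5 dB
  1000 Hz: 20.0 dB
  2000 Hz: 18.3 dB
  4000 Hz: 50.0 dB
Formula: STC ~ round(average of TL values)
Sum = 32.8 + 27.8 + 47.5 + 20.0 + 18.3 + 50.0 = 196.4
Average = 196.4 / 6 = 32.73
Rounded: 33

33


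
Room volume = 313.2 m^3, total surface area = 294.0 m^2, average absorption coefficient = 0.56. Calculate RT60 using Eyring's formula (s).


Given values:
  V = 313.2 m^3, S = 294.0 m^2, alpha = 0.56
Formula: RT60 = 0.161 * V / (-S * ln(1 - alpha))
Compute ln(1 - 0.56) = ln(0.44) = -0.820981
Denominator: -294.0 * -0.820981 = 241.3684
Numerator: 0.161 * 313.2 = 50.4252
RT60 = 50.4252 / 241.3684 = 0.209

0.209 s


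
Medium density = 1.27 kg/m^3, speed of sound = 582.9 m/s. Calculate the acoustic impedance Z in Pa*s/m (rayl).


Given values:
  rho = 1.27 kg/m^3
  c = 582.9 m/s
Formula: Z = rho * c
Z = 1.27 * 582.9
Z = 740.28

740.28 rayl


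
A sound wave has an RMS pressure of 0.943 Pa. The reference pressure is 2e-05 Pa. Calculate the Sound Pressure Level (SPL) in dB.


Given values:
  p = 0.943 Pa
  p_ref = 2e-05 Pa
Formula: SPL = 20 * log10(p / p_ref)
Compute ratio: p / p_ref = 0.943 / 2e-05 = 47150
Compute log10: log10(47150) = 4.673482
Multiply: SPL = 20 * 4.673482 = 93.47

93.47 dB
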